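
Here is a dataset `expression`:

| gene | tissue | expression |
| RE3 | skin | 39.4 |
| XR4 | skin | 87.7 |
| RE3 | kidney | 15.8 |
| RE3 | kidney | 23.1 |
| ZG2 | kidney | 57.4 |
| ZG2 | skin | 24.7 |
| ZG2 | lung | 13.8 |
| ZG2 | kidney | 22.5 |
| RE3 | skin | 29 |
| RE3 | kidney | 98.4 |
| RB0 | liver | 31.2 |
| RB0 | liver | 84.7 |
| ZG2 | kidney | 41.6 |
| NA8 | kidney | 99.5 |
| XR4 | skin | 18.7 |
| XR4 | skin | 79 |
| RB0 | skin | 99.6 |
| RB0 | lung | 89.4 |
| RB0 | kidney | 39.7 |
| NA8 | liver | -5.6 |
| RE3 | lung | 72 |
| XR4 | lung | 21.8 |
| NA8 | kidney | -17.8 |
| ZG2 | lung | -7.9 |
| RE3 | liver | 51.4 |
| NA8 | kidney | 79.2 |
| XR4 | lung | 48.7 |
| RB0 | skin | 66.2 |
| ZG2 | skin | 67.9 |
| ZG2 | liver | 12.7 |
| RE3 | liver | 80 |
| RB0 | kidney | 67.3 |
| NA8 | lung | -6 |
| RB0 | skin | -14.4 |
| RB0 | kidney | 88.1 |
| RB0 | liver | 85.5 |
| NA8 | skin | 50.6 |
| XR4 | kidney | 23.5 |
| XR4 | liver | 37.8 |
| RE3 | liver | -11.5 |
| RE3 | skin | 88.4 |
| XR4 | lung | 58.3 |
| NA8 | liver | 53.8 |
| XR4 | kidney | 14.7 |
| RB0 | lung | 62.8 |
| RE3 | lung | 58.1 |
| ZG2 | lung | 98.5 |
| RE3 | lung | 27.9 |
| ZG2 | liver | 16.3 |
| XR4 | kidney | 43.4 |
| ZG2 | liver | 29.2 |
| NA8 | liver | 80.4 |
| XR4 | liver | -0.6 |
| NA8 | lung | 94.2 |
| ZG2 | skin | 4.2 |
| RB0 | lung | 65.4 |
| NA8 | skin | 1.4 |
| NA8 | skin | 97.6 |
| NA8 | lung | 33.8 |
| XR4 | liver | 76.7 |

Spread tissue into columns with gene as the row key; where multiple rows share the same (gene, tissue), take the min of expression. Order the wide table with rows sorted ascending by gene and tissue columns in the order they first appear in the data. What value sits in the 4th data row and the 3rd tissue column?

With rows sorted ascending by gene, row 4 is gene=XR4. tissue columns in first-appearance order: skin, kidney, lung, liver; column 3 is lung.
Long rows with gene=XR4, tissue=lung: min(21.8, 48.7, 58.3) = 21.8.

21.8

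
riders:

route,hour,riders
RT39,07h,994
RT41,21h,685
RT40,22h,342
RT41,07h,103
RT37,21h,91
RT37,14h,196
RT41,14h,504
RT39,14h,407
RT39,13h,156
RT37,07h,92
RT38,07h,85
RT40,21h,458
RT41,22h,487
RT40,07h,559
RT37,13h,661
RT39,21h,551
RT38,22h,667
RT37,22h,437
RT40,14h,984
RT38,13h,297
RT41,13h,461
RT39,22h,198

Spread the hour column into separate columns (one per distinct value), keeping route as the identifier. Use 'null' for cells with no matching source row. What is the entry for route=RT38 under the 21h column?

No long-format row has route=RT38 and hour=21h, so the cell is null.

null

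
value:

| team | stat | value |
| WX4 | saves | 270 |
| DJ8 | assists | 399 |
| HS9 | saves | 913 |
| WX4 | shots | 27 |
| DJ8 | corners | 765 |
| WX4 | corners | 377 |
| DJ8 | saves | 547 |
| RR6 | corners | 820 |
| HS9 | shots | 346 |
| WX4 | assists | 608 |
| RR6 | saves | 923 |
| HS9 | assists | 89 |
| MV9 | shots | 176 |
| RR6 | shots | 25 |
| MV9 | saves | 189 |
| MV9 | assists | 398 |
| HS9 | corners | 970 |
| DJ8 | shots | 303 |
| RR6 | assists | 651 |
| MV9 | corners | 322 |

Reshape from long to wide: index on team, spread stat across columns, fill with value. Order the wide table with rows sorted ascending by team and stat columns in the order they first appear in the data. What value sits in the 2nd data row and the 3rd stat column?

With rows sorted ascending by team, row 2 is team=HS9. stat columns in first-appearance order: saves, assists, shots, corners; column 3 is shots.
Long rows with team=HS9, stat=shots: value = 346.

346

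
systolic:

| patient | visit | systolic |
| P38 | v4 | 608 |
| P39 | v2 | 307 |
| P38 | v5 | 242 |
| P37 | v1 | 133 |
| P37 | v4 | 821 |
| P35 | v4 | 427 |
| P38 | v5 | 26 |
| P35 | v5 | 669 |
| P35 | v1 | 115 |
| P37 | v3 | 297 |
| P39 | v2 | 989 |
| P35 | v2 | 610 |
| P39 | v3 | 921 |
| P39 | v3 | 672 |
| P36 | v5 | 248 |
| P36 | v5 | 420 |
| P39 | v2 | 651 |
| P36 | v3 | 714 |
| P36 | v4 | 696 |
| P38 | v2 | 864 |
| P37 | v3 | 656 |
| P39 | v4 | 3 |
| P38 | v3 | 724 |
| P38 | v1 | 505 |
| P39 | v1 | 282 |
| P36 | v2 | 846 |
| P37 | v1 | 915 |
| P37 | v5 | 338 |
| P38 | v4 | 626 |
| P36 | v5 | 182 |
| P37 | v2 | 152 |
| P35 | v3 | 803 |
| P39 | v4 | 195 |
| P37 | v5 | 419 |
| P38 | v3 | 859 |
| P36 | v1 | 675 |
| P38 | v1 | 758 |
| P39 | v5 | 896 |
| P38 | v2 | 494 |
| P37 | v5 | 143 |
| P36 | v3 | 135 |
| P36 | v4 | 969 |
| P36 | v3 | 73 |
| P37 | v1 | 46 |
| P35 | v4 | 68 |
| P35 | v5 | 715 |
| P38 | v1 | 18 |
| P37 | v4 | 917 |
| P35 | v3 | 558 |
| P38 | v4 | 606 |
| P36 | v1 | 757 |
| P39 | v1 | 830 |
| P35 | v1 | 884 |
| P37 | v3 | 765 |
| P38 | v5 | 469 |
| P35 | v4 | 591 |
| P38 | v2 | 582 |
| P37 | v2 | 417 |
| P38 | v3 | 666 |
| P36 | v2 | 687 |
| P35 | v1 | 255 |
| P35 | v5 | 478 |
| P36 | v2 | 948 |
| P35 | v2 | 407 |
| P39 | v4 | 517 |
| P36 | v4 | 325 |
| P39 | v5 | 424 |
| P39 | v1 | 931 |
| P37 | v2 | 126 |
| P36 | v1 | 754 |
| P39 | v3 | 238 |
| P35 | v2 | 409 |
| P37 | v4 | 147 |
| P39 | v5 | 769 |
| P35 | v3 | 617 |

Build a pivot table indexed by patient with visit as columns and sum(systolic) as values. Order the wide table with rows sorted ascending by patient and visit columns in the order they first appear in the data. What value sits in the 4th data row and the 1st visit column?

With rows sorted ascending by patient, row 4 is patient=P38. visit columns in first-appearance order: v4, v2, v5, v1, v3; column 1 is v4.
Long rows with patient=P38, visit=v4: 608 + 626 + 606 = 1840.

1840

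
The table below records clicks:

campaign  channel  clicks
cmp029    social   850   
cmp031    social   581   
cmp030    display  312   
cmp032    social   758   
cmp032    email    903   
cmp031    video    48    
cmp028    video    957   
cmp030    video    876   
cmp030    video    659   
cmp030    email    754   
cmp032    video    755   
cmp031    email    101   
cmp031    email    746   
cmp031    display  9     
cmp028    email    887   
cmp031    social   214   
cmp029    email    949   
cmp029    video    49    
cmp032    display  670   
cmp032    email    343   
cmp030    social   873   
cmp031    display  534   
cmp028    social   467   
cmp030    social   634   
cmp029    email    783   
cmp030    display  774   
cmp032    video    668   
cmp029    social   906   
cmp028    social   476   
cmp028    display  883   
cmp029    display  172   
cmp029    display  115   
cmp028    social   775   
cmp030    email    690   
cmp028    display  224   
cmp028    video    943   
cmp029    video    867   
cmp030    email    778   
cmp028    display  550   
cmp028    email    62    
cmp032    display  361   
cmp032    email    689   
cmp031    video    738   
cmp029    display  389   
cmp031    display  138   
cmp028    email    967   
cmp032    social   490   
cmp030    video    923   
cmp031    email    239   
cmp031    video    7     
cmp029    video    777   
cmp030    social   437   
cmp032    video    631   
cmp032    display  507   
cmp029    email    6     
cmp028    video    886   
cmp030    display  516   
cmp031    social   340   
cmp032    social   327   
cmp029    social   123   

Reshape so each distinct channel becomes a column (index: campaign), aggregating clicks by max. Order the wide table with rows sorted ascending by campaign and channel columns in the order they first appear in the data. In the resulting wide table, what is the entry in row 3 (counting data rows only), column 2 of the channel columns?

With rows sorted ascending by campaign, row 3 is campaign=cmp030. channel columns in first-appearance order: social, display, email, video; column 2 is display.
Long rows with campaign=cmp030, channel=display: max(312, 774, 516) = 774.

774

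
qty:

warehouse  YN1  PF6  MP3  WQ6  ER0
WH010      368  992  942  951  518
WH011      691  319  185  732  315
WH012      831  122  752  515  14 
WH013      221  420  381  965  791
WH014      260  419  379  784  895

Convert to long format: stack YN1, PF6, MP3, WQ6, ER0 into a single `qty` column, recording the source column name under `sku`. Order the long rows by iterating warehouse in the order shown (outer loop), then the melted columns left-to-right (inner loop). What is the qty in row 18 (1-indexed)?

381

25 rows total (5 × 5). Row 18: index ⌊(18-1)/5⌋ = 3 into warehouse → WH013; (18-1) mod 5 = 2 into the melted columns → MP3.
So row 18 is (WH013, MP3, 381); qty = 381.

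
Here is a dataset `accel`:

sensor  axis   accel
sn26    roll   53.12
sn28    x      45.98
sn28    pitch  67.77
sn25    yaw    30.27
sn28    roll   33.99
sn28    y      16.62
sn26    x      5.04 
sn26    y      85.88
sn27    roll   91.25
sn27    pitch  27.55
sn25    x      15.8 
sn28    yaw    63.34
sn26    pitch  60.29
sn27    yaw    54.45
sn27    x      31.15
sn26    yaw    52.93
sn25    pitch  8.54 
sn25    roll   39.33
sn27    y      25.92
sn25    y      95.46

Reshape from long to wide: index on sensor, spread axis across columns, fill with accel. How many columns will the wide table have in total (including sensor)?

1 column for sensor plus 5 distinct axis values → 6 columns.

6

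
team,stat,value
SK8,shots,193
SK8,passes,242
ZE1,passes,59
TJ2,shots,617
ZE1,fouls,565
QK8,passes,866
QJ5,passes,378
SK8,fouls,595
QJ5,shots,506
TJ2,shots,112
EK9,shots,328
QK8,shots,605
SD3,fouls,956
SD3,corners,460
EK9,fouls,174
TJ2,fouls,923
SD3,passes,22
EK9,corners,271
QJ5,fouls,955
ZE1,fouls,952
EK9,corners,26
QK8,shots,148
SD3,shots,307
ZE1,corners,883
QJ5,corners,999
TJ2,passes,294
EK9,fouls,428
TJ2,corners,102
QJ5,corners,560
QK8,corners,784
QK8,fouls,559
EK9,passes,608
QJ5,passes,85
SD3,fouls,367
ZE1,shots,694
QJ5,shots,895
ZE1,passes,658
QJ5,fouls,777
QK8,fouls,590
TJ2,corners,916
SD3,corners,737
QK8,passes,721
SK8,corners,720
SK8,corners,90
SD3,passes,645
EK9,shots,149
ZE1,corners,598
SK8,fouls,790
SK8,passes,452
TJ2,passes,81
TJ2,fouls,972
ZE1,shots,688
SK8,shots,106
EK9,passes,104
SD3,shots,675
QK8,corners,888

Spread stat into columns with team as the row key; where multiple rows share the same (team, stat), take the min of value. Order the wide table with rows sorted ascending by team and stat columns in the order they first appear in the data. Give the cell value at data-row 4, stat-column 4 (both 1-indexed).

With rows sorted ascending by team, row 4 is team=SD3. stat columns in first-appearance order: shots, passes, fouls, corners; column 4 is corners.
Long rows with team=SD3, stat=corners: min(460, 737) = 460.

460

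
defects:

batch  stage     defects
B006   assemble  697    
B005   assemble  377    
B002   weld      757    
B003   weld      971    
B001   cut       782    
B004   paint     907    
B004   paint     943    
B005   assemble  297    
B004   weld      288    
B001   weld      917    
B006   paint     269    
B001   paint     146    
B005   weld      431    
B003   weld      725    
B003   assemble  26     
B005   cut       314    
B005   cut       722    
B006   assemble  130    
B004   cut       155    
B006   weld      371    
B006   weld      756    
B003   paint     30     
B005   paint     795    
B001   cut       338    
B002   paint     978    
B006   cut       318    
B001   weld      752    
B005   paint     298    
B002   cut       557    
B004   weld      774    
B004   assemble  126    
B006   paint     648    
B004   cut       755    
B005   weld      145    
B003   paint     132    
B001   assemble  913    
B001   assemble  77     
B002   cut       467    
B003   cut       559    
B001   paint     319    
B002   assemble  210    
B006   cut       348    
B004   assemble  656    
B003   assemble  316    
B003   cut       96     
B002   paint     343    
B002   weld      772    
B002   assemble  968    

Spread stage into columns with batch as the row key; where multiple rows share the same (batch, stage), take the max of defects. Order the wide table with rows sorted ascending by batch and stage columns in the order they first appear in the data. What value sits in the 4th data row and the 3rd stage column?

With rows sorted ascending by batch, row 4 is batch=B004. stage columns in first-appearance order: assemble, weld, cut, paint; column 3 is cut.
Long rows with batch=B004, stage=cut: max(155, 755) = 755.

755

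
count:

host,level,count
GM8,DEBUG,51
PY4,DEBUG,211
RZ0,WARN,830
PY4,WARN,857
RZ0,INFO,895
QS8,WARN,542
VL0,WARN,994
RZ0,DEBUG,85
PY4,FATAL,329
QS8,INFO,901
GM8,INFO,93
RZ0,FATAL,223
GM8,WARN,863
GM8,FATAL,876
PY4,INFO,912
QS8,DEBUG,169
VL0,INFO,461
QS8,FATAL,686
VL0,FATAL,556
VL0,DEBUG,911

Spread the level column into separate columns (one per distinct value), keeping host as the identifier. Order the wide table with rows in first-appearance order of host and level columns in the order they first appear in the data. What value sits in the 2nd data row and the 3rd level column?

912

With rows in first-appearance order of host, row 2 is host=PY4. level columns in first-appearance order: DEBUG, WARN, INFO, FATAL; column 3 is INFO.
Long rows with host=PY4, level=INFO: count = 912.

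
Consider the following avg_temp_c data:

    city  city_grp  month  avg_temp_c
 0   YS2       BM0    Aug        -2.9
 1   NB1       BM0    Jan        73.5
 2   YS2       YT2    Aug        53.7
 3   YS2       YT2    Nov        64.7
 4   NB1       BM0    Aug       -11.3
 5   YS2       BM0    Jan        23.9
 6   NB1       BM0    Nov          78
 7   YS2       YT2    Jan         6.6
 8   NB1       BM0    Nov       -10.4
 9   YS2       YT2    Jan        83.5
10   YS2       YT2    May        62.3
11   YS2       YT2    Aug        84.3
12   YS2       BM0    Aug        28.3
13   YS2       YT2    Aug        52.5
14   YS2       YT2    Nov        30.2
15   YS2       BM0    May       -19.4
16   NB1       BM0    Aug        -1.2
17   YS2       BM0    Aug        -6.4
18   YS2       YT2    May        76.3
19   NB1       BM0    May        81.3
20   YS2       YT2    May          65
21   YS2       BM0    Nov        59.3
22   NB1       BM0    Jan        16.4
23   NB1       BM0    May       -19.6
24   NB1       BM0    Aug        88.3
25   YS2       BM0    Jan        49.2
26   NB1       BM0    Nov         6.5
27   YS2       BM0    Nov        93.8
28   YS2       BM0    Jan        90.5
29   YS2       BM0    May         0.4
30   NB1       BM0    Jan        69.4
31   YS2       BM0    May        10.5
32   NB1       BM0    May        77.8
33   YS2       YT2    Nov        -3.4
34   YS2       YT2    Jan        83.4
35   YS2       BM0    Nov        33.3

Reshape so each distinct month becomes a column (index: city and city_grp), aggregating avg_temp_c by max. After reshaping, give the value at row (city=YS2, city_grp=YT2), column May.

Rows with city=YS2, city_grp=YT2 and month=May: avg_temp_c values are 62.3, 76.3, 65.
max(62.3, 76.3, 65) = 76.3.

76.3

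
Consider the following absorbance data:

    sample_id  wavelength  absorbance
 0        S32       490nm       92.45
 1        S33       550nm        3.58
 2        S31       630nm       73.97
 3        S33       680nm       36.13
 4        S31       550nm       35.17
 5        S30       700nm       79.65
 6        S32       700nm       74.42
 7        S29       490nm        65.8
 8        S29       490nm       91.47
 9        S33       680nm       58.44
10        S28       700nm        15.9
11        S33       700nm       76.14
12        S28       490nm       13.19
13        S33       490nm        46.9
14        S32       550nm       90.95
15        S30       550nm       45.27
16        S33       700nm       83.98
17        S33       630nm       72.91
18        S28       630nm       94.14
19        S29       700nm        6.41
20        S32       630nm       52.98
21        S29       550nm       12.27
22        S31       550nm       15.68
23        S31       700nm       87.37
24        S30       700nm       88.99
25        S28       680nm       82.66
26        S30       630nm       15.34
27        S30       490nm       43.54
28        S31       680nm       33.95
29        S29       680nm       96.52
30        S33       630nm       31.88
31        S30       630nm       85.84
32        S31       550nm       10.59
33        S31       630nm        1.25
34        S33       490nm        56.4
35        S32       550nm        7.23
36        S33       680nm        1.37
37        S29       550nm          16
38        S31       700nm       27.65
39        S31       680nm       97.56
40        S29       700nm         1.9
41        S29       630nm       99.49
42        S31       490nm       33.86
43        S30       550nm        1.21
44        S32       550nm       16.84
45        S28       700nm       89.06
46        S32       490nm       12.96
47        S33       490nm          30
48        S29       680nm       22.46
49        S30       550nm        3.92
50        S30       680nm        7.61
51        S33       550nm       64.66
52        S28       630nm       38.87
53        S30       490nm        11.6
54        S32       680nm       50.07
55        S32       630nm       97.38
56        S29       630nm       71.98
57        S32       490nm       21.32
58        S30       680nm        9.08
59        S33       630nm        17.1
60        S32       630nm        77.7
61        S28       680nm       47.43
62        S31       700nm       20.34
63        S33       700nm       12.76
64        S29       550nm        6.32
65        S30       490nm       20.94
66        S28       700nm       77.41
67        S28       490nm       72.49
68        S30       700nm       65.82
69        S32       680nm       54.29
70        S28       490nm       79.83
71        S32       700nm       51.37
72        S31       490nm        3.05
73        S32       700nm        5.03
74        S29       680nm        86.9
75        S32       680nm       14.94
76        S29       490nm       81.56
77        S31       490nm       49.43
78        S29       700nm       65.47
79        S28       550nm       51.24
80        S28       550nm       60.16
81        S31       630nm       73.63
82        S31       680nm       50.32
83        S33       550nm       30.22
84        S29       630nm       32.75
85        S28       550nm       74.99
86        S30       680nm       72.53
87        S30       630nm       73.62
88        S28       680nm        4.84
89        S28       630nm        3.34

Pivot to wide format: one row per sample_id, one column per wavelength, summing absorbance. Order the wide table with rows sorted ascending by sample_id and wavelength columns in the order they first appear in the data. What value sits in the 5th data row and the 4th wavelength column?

119.30

With rows sorted ascending by sample_id, row 5 is sample_id=S32. wavelength columns in first-appearance order: 490nm, 550nm, 630nm, 680nm, 700nm; column 4 is 680nm.
Long rows with sample_id=S32, wavelength=680nm: 50.07 + 54.29 + 14.94 = 119.30.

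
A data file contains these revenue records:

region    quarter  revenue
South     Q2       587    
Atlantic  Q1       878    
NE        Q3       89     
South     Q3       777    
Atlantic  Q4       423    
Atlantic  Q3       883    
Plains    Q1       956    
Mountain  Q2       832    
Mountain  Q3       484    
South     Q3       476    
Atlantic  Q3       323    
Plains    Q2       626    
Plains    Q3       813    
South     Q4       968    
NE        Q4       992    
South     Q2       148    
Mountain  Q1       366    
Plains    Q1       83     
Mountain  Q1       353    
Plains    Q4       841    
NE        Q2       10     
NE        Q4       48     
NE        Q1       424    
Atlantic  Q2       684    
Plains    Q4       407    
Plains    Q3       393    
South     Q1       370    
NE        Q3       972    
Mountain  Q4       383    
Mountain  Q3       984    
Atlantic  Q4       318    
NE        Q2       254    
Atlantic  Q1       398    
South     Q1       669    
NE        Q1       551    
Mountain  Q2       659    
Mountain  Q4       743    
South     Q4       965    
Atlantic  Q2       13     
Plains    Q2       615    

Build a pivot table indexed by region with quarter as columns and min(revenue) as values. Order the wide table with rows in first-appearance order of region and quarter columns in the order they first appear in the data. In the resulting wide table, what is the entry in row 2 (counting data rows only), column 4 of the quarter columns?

With rows in first-appearance order of region, row 2 is region=Atlantic. quarter columns in first-appearance order: Q2, Q1, Q3, Q4; column 4 is Q4.
Long rows with region=Atlantic, quarter=Q4: min(423, 318) = 318.

318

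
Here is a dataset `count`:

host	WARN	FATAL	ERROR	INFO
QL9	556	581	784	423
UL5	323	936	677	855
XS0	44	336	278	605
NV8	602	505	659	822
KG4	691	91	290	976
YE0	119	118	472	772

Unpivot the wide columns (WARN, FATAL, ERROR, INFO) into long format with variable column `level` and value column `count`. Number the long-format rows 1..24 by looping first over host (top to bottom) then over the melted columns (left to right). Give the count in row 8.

24 rows total (6 × 4). Row 8: index ⌊(8-1)/4⌋ = 1 into host → UL5; (8-1) mod 4 = 3 into the melted columns → INFO.
So row 8 is (UL5, INFO, 855); count = 855.

855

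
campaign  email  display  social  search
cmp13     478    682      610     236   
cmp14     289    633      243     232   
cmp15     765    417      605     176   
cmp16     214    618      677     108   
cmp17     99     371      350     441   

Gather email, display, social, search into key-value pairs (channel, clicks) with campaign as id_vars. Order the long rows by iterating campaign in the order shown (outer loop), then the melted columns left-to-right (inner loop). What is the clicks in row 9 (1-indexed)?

20 rows total (5 × 4). Row 9: index ⌊(9-1)/4⌋ = 2 into campaign → cmp15; (9-1) mod 4 = 0 into the melted columns → email.
So row 9 is (cmp15, email, 765); clicks = 765.

765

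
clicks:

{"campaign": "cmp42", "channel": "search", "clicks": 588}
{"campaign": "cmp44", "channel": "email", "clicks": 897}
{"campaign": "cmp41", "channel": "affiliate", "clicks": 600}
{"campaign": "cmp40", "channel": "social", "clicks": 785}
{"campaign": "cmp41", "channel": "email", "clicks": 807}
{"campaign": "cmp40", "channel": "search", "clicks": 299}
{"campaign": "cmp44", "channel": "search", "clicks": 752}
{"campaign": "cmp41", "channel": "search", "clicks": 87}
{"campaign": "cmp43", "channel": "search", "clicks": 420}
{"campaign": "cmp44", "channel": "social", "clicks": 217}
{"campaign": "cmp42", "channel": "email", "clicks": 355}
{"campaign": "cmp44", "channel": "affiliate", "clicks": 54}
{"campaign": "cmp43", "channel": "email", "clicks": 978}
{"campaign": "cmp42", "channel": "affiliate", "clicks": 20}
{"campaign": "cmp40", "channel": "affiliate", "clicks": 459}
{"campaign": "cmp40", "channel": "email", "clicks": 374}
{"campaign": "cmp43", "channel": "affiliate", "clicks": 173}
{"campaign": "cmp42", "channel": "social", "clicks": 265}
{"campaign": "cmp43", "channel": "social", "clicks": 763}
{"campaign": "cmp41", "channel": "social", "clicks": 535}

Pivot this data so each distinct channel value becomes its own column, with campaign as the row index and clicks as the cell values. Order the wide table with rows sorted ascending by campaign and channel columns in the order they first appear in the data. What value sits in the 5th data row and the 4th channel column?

With rows sorted ascending by campaign, row 5 is campaign=cmp44. channel columns in first-appearance order: search, email, affiliate, social; column 4 is social.
Long rows with campaign=cmp44, channel=social: clicks = 217.

217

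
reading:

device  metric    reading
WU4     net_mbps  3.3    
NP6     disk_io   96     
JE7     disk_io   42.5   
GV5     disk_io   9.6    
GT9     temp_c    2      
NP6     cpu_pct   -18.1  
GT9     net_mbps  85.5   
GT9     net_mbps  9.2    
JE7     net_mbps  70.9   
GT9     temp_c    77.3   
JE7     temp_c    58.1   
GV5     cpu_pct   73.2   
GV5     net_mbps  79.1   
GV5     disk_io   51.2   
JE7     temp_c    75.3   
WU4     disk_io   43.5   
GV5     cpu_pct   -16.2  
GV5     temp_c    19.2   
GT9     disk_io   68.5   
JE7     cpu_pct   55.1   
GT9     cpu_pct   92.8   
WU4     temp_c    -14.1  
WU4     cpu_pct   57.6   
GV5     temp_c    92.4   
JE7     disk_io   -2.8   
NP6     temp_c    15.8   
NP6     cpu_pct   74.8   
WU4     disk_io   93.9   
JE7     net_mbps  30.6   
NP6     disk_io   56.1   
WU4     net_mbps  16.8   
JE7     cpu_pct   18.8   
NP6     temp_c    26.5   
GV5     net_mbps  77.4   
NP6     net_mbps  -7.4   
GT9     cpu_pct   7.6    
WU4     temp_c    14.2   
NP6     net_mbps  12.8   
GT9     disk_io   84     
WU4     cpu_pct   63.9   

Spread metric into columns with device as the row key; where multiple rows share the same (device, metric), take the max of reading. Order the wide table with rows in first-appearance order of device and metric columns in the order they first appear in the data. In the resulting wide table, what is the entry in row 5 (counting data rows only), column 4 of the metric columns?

With rows in first-appearance order of device, row 5 is device=GT9. metric columns in first-appearance order: net_mbps, disk_io, temp_c, cpu_pct; column 4 is cpu_pct.
Long rows with device=GT9, metric=cpu_pct: max(92.8, 7.6) = 92.8.

92.8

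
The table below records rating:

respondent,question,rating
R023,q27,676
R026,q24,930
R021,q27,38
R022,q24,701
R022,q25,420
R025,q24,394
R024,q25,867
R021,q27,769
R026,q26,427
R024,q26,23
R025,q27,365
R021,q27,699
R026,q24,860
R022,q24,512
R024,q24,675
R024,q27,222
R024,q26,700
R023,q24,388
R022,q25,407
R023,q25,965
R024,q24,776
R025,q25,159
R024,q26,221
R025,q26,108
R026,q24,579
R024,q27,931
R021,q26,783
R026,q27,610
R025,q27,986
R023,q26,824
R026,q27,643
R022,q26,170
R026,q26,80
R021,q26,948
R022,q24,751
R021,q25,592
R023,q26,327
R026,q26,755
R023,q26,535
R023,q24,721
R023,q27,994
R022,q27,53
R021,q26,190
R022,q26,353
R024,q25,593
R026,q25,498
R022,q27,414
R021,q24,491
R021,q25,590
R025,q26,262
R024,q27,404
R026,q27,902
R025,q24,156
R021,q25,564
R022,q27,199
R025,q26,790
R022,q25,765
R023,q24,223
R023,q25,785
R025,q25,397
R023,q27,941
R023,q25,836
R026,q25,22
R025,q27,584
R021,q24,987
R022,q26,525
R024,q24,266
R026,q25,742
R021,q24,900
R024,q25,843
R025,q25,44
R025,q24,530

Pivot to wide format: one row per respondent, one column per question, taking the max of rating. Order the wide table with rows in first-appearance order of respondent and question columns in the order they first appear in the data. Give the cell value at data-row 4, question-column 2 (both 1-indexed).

With rows in first-appearance order of respondent, row 4 is respondent=R022. question columns in first-appearance order: q27, q24, q25, q26; column 2 is q24.
Long rows with respondent=R022, question=q24: max(701, 512, 751) = 751.

751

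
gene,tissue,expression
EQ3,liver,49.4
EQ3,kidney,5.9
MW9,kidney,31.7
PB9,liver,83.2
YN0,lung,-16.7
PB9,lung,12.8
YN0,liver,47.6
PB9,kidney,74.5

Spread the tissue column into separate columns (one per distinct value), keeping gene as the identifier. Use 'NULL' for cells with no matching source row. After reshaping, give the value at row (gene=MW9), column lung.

No long-format row has gene=MW9 and tissue=lung, so the cell is NULL.

NULL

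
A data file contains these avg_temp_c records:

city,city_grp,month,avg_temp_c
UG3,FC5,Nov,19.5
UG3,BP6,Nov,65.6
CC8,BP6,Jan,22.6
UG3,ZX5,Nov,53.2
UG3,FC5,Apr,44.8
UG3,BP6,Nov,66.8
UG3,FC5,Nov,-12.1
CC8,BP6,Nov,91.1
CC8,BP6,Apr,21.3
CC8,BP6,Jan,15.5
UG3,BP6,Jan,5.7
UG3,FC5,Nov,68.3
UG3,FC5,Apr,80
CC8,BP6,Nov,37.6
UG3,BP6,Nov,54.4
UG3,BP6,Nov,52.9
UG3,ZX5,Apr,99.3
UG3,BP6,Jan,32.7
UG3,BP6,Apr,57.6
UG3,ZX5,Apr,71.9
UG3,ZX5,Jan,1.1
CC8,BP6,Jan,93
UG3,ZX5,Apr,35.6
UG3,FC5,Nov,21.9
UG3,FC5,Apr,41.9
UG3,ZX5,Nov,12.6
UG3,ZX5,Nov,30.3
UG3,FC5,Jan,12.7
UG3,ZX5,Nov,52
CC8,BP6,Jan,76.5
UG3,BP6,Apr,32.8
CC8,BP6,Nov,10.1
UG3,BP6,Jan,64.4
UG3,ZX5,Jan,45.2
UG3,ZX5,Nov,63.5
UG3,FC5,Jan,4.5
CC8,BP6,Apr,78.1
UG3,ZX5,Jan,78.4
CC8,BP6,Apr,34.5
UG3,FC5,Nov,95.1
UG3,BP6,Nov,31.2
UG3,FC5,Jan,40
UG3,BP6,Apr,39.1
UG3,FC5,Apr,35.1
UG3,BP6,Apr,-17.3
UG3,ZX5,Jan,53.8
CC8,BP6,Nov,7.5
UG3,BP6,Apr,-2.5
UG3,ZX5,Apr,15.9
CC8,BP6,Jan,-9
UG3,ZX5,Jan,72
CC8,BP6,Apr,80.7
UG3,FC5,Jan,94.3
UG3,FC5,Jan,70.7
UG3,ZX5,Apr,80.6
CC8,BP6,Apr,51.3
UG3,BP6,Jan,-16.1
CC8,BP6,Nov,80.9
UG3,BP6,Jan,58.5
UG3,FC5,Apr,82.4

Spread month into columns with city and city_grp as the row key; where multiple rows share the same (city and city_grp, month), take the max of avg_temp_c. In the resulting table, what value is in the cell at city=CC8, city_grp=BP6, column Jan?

Rows with city=CC8, city_grp=BP6 and month=Jan: avg_temp_c values are 22.6, 15.5, 93, 76.5, -9.
max(22.6, 15.5, 93, 76.5, -9) = 93.

93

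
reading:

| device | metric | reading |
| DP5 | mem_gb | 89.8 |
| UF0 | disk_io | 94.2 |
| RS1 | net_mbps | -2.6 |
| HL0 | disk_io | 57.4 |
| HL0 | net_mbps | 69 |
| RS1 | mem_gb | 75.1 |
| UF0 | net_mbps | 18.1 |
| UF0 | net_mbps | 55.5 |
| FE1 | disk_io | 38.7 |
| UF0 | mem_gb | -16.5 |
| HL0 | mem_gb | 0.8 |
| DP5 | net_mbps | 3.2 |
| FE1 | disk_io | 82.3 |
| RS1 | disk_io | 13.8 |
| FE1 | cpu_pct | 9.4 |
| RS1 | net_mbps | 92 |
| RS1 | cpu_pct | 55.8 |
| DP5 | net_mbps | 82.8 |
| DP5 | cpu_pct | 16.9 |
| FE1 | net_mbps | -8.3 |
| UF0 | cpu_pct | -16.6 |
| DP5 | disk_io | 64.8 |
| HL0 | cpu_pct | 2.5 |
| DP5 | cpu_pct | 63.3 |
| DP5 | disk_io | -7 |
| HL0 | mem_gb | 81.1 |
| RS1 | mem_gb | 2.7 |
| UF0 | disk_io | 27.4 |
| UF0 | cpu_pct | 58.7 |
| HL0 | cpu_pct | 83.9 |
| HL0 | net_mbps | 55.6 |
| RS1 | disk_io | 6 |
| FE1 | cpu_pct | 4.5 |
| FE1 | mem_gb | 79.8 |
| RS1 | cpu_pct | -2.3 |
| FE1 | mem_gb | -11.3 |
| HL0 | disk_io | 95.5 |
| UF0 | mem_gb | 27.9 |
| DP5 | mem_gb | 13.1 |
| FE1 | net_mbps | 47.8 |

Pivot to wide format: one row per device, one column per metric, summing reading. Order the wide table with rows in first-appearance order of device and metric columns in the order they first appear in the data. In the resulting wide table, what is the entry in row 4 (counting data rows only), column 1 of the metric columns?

With rows in first-appearance order of device, row 4 is device=HL0. metric columns in first-appearance order: mem_gb, disk_io, net_mbps, cpu_pct; column 1 is mem_gb.
Long rows with device=HL0, metric=mem_gb: 0.8 + 81.1 = 81.9.

81.9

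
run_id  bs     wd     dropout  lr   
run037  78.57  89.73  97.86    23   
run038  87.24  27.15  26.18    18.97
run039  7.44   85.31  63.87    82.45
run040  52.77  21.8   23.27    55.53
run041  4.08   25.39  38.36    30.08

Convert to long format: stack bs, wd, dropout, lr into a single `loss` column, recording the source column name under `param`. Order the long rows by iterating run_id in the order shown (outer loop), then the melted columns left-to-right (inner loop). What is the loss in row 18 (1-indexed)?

25.39

20 rows total (5 × 4). Row 18: index ⌊(18-1)/4⌋ = 4 into run_id → run041; (18-1) mod 4 = 1 into the melted columns → wd.
So row 18 is (run041, wd, 25.39); loss = 25.39.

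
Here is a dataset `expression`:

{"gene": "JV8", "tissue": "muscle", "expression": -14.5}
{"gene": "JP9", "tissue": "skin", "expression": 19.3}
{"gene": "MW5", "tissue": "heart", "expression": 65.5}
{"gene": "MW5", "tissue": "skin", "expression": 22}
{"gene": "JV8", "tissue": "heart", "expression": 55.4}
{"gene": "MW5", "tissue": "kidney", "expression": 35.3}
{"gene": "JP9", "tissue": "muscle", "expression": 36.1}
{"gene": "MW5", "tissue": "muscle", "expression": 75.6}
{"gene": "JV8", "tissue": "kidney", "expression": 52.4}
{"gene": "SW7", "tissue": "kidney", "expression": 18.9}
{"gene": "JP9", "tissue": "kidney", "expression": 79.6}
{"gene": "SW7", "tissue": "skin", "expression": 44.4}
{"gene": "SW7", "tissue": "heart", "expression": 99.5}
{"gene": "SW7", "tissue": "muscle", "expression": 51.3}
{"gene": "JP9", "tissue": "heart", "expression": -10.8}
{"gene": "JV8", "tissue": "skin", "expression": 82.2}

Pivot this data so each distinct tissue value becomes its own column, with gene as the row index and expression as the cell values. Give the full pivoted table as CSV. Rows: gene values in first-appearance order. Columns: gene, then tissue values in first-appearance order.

Columns: gene plus the 4 distinct tissue values (muscle, skin, heart, kidney).
For example, row JV8 column muscle takes expression=-14.5 from the long row (JV8, muscle).

gene,muscle,skin,heart,kidney
JV8,-14.5,82.2,55.4,52.4
JP9,36.1,19.3,-10.8,79.6
MW5,75.6,22,65.5,35.3
SW7,51.3,44.4,99.5,18.9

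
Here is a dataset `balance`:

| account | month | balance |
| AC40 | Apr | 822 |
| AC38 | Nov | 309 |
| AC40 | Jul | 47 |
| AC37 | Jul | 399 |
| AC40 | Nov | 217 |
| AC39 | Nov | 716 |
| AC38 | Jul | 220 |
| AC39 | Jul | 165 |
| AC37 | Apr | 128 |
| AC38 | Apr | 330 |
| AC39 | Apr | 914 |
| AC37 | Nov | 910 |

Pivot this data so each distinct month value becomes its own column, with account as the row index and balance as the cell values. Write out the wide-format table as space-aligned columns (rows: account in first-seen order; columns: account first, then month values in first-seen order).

account  Apr  Nov  Jul
AC40     822  217  47 
AC38     330  309  220
AC37     128  910  399
AC39     914  716  165

Columns: account plus the 3 distinct month values (Apr, Nov, Jul).
For example, row AC40 column Apr takes balance=822 from the long row (AC40, Apr).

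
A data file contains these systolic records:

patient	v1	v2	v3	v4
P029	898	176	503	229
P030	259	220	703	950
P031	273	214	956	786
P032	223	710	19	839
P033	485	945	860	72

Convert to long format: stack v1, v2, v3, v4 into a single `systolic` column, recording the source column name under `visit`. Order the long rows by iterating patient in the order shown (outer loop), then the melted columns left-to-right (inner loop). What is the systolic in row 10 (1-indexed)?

214

20 rows total (5 × 4). Row 10: index ⌊(10-1)/4⌋ = 2 into patient → P031; (10-1) mod 4 = 1 into the melted columns → v2.
So row 10 is (P031, v2, 214); systolic = 214.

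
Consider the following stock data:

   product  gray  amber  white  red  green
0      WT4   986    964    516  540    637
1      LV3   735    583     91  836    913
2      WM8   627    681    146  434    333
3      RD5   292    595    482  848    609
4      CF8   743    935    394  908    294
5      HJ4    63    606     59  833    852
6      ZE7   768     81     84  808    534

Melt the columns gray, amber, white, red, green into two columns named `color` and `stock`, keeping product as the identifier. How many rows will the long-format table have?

7 product values × 5 melted columns = 35 rows.

35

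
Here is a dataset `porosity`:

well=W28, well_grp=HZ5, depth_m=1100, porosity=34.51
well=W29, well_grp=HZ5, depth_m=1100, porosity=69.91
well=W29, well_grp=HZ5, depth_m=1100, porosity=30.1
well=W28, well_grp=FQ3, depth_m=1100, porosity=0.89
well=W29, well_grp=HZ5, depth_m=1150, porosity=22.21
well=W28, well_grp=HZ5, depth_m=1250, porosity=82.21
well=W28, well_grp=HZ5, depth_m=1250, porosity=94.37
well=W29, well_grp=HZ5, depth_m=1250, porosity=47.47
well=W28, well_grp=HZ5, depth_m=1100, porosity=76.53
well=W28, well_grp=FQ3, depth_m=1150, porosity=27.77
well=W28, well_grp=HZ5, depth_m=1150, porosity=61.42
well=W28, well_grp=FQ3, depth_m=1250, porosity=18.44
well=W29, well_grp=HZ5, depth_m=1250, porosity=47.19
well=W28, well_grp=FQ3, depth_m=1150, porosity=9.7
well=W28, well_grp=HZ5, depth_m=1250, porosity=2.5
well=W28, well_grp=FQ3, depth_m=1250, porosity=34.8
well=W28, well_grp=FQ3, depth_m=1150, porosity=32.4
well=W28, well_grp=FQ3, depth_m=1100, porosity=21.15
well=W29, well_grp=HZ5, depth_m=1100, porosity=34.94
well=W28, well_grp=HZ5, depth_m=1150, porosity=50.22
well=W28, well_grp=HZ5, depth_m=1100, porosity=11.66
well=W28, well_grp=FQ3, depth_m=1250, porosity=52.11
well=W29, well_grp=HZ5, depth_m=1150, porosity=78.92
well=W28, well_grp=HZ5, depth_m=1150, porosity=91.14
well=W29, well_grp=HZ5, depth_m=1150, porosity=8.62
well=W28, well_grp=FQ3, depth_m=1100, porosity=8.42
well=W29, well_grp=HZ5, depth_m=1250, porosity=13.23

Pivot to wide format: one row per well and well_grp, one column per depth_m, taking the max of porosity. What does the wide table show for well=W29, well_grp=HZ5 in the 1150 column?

Rows with well=W29, well_grp=HZ5 and depth_m=1150: porosity values are 22.21, 78.92, 8.62.
max(22.21, 78.92, 8.62) = 78.92.

78.92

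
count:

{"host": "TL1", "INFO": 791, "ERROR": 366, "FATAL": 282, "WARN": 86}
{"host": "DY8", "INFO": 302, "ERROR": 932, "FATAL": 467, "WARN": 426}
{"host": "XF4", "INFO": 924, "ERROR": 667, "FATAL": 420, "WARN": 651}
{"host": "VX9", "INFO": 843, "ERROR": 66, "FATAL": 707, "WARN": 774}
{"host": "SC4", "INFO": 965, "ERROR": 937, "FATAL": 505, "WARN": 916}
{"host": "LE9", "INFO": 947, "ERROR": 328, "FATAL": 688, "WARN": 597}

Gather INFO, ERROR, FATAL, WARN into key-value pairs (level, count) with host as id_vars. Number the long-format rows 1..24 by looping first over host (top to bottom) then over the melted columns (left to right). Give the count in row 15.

707

24 rows total (6 × 4). Row 15: index ⌊(15-1)/4⌋ = 3 into host → VX9; (15-1) mod 4 = 2 into the melted columns → FATAL.
So row 15 is (VX9, FATAL, 707); count = 707.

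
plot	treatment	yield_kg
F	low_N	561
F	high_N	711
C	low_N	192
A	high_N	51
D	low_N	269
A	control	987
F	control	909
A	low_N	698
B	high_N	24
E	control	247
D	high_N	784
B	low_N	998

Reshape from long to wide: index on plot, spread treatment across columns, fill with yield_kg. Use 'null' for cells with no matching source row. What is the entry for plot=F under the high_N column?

711

The long row with plot=F, treatment=high_N has yield_kg=711.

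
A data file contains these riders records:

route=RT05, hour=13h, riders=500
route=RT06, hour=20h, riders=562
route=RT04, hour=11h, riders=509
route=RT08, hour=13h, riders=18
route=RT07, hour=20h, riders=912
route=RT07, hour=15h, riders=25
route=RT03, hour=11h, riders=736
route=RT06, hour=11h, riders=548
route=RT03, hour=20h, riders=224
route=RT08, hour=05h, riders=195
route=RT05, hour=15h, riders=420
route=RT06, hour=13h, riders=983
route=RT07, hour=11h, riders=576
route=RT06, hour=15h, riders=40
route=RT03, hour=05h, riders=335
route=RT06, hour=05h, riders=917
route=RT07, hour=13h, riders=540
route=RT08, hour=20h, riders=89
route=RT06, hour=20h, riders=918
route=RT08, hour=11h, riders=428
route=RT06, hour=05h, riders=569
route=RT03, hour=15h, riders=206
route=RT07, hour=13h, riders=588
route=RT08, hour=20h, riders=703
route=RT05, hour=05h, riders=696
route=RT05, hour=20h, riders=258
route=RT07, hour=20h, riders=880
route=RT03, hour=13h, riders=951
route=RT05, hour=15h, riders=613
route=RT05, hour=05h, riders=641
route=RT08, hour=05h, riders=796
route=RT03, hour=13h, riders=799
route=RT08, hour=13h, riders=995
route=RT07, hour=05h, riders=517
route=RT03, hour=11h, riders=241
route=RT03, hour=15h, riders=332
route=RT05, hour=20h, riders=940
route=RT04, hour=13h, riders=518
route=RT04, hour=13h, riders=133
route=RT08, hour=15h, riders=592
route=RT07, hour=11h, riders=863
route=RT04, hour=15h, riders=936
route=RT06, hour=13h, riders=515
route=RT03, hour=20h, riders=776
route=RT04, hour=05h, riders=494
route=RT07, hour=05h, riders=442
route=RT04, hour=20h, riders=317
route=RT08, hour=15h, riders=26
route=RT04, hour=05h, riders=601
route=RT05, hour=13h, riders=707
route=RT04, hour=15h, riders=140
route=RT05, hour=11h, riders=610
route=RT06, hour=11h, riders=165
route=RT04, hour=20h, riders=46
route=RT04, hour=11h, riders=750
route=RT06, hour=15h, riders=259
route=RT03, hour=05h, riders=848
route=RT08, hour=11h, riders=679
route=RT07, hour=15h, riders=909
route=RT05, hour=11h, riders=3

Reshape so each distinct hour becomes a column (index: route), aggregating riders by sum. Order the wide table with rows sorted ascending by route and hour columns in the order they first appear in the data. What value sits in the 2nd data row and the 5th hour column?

With rows sorted ascending by route, row 2 is route=RT04. hour columns in first-appearance order: 13h, 20h, 11h, 15h, 05h; column 5 is 05h.
Long rows with route=RT04, hour=05h: 494 + 601 = 1095.

1095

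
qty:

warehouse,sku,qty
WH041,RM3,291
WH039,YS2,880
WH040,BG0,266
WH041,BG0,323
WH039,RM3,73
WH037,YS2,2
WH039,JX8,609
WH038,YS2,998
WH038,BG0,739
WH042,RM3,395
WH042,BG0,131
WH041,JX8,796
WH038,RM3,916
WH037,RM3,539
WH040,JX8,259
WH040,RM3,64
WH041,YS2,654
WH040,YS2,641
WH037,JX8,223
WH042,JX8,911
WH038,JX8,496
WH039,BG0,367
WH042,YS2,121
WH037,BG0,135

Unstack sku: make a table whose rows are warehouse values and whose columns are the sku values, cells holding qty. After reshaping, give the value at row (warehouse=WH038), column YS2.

998

Wide layout: rows indexed by warehouse, columns are the 4 distinct sku values (RM3, YS2, BG0, JX8).
Cell (warehouse=WH038, sku=YS2) draws from the long row where warehouse=WH038 and sku=YS2, which has qty=998.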